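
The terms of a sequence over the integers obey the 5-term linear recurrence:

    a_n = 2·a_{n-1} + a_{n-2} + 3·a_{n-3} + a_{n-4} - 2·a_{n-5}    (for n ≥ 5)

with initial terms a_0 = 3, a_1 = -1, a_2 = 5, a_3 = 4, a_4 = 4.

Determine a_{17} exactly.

a_5 = 2·4 + 1·4 + 3·5 + 1·-1 + -2·3 = 20
a_6 = 2·20 + 1·4 + 3·4 + 1·5 + -2·-1 = 63
a_7 = 2·63 + 1·20 + 3·4 + 1·4 + -2·5 = 152
a_8 = 2·152 + 1·63 + 3·20 + 1·4 + -2·4 = 423
a_9 = 2·423 + 1·152 + 3·63 + 1·20 + -2·4 = 1199
a_10 = 2·1199 + 1·423 + 3·152 + 1·63 + -2·20 = 3300
a_11 = 2·3300 + 1·1199 + 3·423 + 1·152 + -2·63 = 9094
a_12 = 2·9094 + 1·3300 + 3·1199 + 1·423 + -2·152 = 25204
a_13 = 2·25204 + 1·9094 + 3·3300 + 1·1199 + -2·423 = 69755
a_14 = 2·69755 + 1·25204 + 3·9094 + 1·3300 + -2·1199 = 192898
a_15 = 2·192898 + 1·69755 + 3·25204 + 1·9094 + -2·3300 = 533657
a_16 = 2·533657 + 1·192898 + 3·69755 + 1·25204 + -2·9094 = 1476493
a_17 = 2·1476493 + 1·533657 + 3·192898 + 1·69755 + -2·25204 = 4084684

4084684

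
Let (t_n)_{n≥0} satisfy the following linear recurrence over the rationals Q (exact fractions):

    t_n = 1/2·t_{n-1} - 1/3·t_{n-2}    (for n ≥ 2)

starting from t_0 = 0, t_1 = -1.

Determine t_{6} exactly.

-1/32

t_2 = 1/2·-1 + -1/3·0 = -1/2
t_3 = 1/2·-1/2 + -1/3·-1 = 1/12
t_4 = 1/2·1/12 + -1/3·-1/2 = 5/24
t_5 = 1/2·5/24 + -1/3·1/12 = 11/144
t_6 = 1/2·11/144 + -1/3·5/24 = -1/32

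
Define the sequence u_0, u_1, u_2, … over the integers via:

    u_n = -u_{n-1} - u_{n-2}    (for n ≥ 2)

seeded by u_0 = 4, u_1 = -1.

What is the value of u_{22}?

-1

u_2 = -1·-1 + -1·4 = -3
u_3 = -1·-3 + -1·-1 = 4
u_4 = -1·4 + -1·-3 = -1
(u_3, u_4) = (4, -1) = (u_0, u_1), so the sequence has period 3.
22 ≡ 1 (mod 3), hence u_22 = u_1 = -1.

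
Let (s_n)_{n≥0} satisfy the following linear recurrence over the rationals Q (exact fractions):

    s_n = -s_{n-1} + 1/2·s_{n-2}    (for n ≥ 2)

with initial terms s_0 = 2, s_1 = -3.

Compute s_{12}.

2911/32

s_2 = -1·-3 + 1/2·2 = 4
s_3 = -1·4 + 1/2·-3 = -11/2
s_4 = -1·-11/2 + 1/2·4 = 15/2
s_5 = -1·15/2 + 1/2·-11/2 = -41/4
s_6 = -1·-41/4 + 1/2·15/2 = 14
s_7 = -1·14 + 1/2·-41/4 = -153/8
s_8 = -1·-153/8 + 1/2·14 = 209/8
s_9 = -1·209/8 + 1/2·-153/8 = -571/16
s_10 = -1·-571/16 + 1/2·209/8 = 195/4
s_11 = -1·195/4 + 1/2·-571/16 = -2131/32
s_12 = -1·-2131/32 + 1/2·195/4 = 2911/32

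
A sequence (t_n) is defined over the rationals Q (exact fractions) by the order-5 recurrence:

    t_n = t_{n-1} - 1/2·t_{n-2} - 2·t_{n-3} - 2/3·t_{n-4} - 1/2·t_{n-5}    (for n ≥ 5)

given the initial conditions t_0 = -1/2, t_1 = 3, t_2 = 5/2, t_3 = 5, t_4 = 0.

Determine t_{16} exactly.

t_5 = 1·0 + -1/2·5 + -2·5/2 + -2/3·3 + -1/2·-1/2 = -37/4
t_6 = 1·-37/4 + -1/2·0 + -2·5 + -2/3·5/2 + -1/2·3 = -269/12
t_7 = 1·-269/12 + -1/2·-37/4 + -2·0 + -2/3·5 + -1/2·5/2 = -179/8
t_8 = 1·-179/8 + -1/2·-269/12 + -2·-37/4 + -2/3·0 + -1/2·5 = 29/6
t_9 = 1·29/6 + -1/2·-179/8 + -2·-269/12 + -2/3·-37/4 + -1/2·0 = 3217/48
t_10 = 1·3217/48 + -1/2·29/6 + -2·-179/8 + -2/3·-269/12 + -1/2·-37/4 = 18565/144
t_11 = 1·18565/144 + -1/2·3217/48 + -2·29/6 + -2/3·-179/8 + -1/2·-269/12 = 32219/288
t_12 = 1·32219/288 + -1/2·18565/144 + -2·3217/48 + -2/3·29/6 + -1/2·-179/8 = -236/3
t_13 = 1·-236/3 + -1/2·32219/288 + -2·18565/144 + -2/3·3217/48 + -1/2·29/6 = -28131/64
t_14 = 1·-28131/64 + -1/2·-236/3 + -2·32219/288 + -2/3·18565/144 + -1/2·3217/48 = -1284623/1728
t_15 = 1·-1284623/1728 + -1/2·-28131/64 + -2·-236/3 + -2/3·32219/288 + -1/2·18565/144 = -1746497/3456
t_16 = 1·-1746497/3456 + -1/2·-1284623/1728 + -2·-28131/64 + -2/3·-236/3 + -1/2·32219/288 = 17807/24

17807/24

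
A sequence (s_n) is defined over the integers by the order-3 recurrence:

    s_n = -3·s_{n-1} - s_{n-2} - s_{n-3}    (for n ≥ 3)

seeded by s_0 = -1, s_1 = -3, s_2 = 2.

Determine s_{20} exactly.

90138079

s_3 = -3·2 + -1·-3 + -1·-1 = -2
s_4 = -3·-2 + -1·2 + -1·-3 = 7
s_5 = -3·7 + -1·-2 + -1·2 = -21
s_6 = -3·-21 + -1·7 + -1·-2 = 58
s_7 = -3·58 + -1·-21 + -1·7 = -160
s_8 = -3·-160 + -1·58 + -1·-21 = 443
s_9 = -3·443 + -1·-160 + -1·58 = -1227
s_10 = -3·-1227 + -1·443 + -1·-160 = 3398
s_11 = -3·3398 + -1·-1227 + -1·443 = -9410
s_12 = -3·-9410 + -1·3398 + -1·-1227 = 26059
s_13 = -3·26059 + -1·-9410 + -1·3398 = -72165
s_14 = -3·-72165 + -1·26059 + -1·-9410 = 199846
s_15 = -3·199846 + -1·-72165 + -1·26059 = -553432
s_16 = -3·-553432 + -1·199846 + -1·-72165 = 1532615
s_17 = -3·1532615 + -1·-553432 + -1·199846 = -4244259
s_18 = -3·-4244259 + -1·1532615 + -1·-553432 = 11753594
s_19 = -3·11753594 + -1·-4244259 + -1·1532615 = -32549138
s_20 = -3·-32549138 + -1·11753594 + -1·-4244259 = 90138079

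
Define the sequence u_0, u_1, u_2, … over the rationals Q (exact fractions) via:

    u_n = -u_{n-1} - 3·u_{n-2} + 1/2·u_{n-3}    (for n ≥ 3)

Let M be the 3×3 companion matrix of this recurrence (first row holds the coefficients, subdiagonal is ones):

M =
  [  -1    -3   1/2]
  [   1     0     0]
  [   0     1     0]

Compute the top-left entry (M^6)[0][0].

81/4

(M^6)[0][0] is the top entry after applying M 6 times to the unit state (1, 0, 0). Equivalently it is h_{8} for the auxiliary sequence (h_n) obeying the same recurrence with h_2 = 1 and h_i = 0 for 0 ≤ i < 2:
h_3 = -1·1 + -3·0 + 1/2·0 = -1
h_4 = -1·-1 + -3·1 + 1/2·0 = -2
h_5 = -1·-2 + -3·-1 + 1/2·1 = 11/2
h_6 = -1·11/2 + -3·-2 + 1/2·-1 = 0
h_7 = -1·0 + -3·11/2 + 1/2·-2 = -35/2
h_8 = -1·-35/2 + -3·0 + 1/2·11/2 = 81/4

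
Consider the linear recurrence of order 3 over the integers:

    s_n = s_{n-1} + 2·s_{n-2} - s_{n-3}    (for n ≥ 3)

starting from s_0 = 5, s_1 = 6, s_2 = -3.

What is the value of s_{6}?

s_3 = 1·-3 + 2·6 + -1·5 = 4
s_4 = 1·4 + 2·-3 + -1·6 = -8
s_5 = 1·-8 + 2·4 + -1·-3 = 3
s_6 = 1·3 + 2·-8 + -1·4 = -17

-17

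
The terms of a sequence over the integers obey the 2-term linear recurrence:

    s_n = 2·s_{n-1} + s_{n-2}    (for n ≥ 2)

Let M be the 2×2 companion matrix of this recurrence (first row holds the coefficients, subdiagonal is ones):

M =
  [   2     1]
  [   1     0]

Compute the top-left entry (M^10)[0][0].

5741

(M^10)[0][0] is the top entry after applying M 10 times to the unit state (1, 0). Equivalently it is h_{11} for the auxiliary sequence (h_n) obeying the same recurrence with h_1 = 1 and h_i = 0 for 0 ≤ i < 1:
h_2 = 2·1 + 1·0 = 2
h_3 = 2·2 + 1·1 = 5
h_4 = 2·5 + 1·2 = 12
h_5 = 2·12 + 1·5 = 29
h_6 = 2·29 + 1·12 = 70
h_7 = 2·70 + 1·29 = 169
h_8 = 2·169 + 1·70 = 408
h_9 = 2·408 + 1·169 = 985
h_10 = 2·985 + 1·408 = 2378
h_11 = 2·2378 + 1·985 = 5741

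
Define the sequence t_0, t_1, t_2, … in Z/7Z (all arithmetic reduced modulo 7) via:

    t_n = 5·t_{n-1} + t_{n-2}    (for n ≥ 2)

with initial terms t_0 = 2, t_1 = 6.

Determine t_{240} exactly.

t_2 = 5·6 + 1·2 = 4
t_3 = 5·4 + 1·6 = 5
t_4 = 5·5 + 1·4 = 1
t_5 = 5·1 + 1·5 = 3
t_6 = 5·3 + 1·1 = 2
t_7 = 5·2 + 1·3 = 6
(t_6, t_7) = (2, 6) = (t_0, t_1), so the sequence has period 6.
240 ≡ 0 (mod 6), hence t_240 = t_0 = 2.

2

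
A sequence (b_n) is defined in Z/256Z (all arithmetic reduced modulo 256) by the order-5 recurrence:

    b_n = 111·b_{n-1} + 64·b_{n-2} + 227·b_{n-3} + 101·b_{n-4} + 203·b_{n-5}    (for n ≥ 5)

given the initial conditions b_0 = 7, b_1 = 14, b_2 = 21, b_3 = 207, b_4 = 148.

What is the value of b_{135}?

208

b_5 = 111·148 + 64·207 + 227·21 + 101·14 + 203·7 = 158
b_6 = 111·158 + 64·148 + 227·207 + 101·21 + 203·14 = 114
b_7 = 111·114 + 64·158 + 227·148 + 101·207 + 203·21 = 124
b_8 = 111·124 + 64·114 + 227·158 + 101·148 + 203·207 = 231
b_9 = 111·231 + 64·124 + 227·114 + 101·158 + 203·148 = 241
b_10 = 111·241 + 64·231 + 227·124 + 101·114 + 203·158 = 119
Continuing the recurrence:
  b_11 = 0;  b_12 = 234;  b_13 = 61;  b_14 = 1;  b_15 = 138;  b_16 = 127
  b_17 = 19;  b_18 = 31;  b_19 = 11;  b_20 = 231;  b_21 = 154;  b_22 = 147
  b_23 = 254;  b_24 = 76;  b_25 = 188;  b_26 = 219;  b_27 = 32;  b_28 = 186
  b_29 = 71;  b_30 = 36;  b_31 = 147;  b_32 = 116;  b_33 = 121;  b_34 = 81
  b_35 = 198;  b_36 = 186;  b_37 = 178;  b_38 = 40;  b_39 = 31;  b_40 = 171
  b_41 = 21;  b_42 = 70;  b_43 = 46;  b_44 = 29;  b_45 = 7;  b_46 = 88
  b_47 = 71;  b_48 = 233;  b_49 = 145;  b_50 = 89;  b_51 = 61;  b_52 = 128
  b_53 = 163;  b_54 = 220;  b_55 = 72;  b_56 = 160;  b_57 = 67;  b_58 = 242
  b_59 = 106;  b_60 = 23;  b_61 = 94;  b_62 = 27;  b_63 = 82;  b_64 = 201
  b_65 = 235;  b_66 = 12;  b_67 = 242;  b_68 = 162;  b_69 = 124;  b_70 = 239
  b_71 = 69;  b_72 = 111;  b_73 = 176;  b_74 = 222;  b_75 = 109;  b_76 = 85
  b_77 = 106;  b_78 = 3;  b_79 = 55;  b_80 = 143;  b_81 = 163;  b_82 = 111
  b_83 = 194;  b_84 = 111;  b_85 = 194;  b_86 = 240;  b_87 = 140;  b_88 = 91
  b_89 = 212;  b_90 = 86;  b_91 = 135;  b_92 = 240;  b_93 = 223;  b_94 = 112
  b_95 = 149;  b_96 = 21;  b_97 = 246;  b_98 = 14;  b_99 = 202;  b_100 = 168
  b_101 = 119;  b_102 = 79;  b_103 = 197;  b_104 = 38;  b_105 = 242;  b_106 = 165
  b_107 = 27;  b_108 = 192;  b_109 = 235;  b_110 = 213;  b_111 = 217;  b_112 = 225
  b_113 = 165;  b_114 = 152;  b_115 = 47;  b_116 = 136;  b_117 = 4;  b_118 = 56
  b_119 = 243;  b_120 = 214;  b_121 = 158;  b_122 = 191;  b_123 = 90;  b_124 = 255
  b_125 = 118;  b_126 = 93;  b_127 = 231;  b_128 = 4;  b_129 = 182;  b_130 = 2
  b_131 = 204;  b_132 = 23;  b_133 = 185
b_134 = 111·185 + 64·23 + 227·204 + 101·2 + 203·182 = 247
b_135 = 111·247 + 64·185 + 227·23 + 101·204 + 203·2 = 208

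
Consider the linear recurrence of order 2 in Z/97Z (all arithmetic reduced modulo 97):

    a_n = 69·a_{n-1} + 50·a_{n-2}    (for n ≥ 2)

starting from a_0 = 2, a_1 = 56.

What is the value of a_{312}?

44

a_2 = 69·56 + 50·2 = 84
a_3 = 69·84 + 50·56 = 60
a_4 = 69·60 + 50·84 = 95
a_5 = 69·95 + 50·60 = 49
a_6 = 69·49 + 50·95 = 80
a_7 = 69·80 + 50·49 = 16
a_8 = 69·16 + 50·80 = 60
a_9 = 69·60 + 50·16 = 90
a_10 = 69·90 + 50·60 = 92
a_11 = 69·92 + 50·90 = 81
a_12 = 69·81 + 50·92 = 4
a_13 = 69·4 + 50·81 = 58
a_14 = 69·58 + 50·4 = 31
a_15 = 69·31 + 50·58 = 92
a_16 = 69·92 + 50·31 = 41
a_17 = 69·41 + 50·92 = 57
a_18 = 69·57 + 50·41 = 66
a_19 = 69·66 + 50·57 = 32
a_20 = 69·32 + 50·66 = 76
a_21 = 69·76 + 50·32 = 54
a_22 = 69·54 + 50·76 = 57
a_23 = 69·57 + 50·54 = 37
a_24 = 69·37 + 50·57 = 68
a_25 = 69·68 + 50·37 = 43
a_26 = 69·43 + 50·68 = 62
a_27 = 69·62 + 50·43 = 26
a_28 = 69·26 + 50·62 = 44
a_29 = 69·44 + 50·26 = 68
a_30 = 69·68 + 50·44 = 5
a_31 = 69·5 + 50·68 = 59
a_32 = 69·59 + 50·5 = 53
a_33 = 69·53 + 50·59 = 11
a_34 = 69·11 + 50·53 = 14
a_35 = 69·14 + 50·11 = 61
a_36 = 69·61 + 50·14 = 59
a_37 = 69·59 + 50·61 = 40
a_38 = 69·40 + 50·59 = 84
a_39 = 69·84 + 50·40 = 36
a_40 = 69·36 + 50·84 = 88
a_41 = 69·88 + 50·36 = 15
a_42 = 69·15 + 50·88 = 3
a_43 = 69·3 + 50·15 = 84
a_44 = 69·84 + 50·3 = 29
a_45 = 69·29 + 50·84 = 90
a_46 = 69·90 + 50·29 = 94
a_47 = 69·94 + 50·90 = 25
a_48 = 69·25 + 50·94 = 23
a_49 = 69·23 + 50·25 = 24
a_50 = 69·24 + 50·23 = 90
a_51 = 69·90 + 50·24 = 38
a_52 = 69·38 + 50·90 = 41
a_53 = 69·41 + 50·38 = 73
a_54 = 69·73 + 50·41 = 6
a_55 = 69·6 + 50·73 = 87
a_56 = 69·87 + 50·6 = 95
a_57 = 69·95 + 50·87 = 41
a_58 = 69·41 + 50·95 = 13
a_59 = 69·13 + 50·41 = 37
a_60 = 69·37 + 50·13 = 2
a_61 = 69·2 + 50·37 = 48
a_62 = 69·48 + 50·2 = 17
a_63 = 69·17 + 50·48 = 81
a_64 = 69·81 + 50·17 = 37
a_65 = 69·37 + 50·81 = 7
a_66 = 69·7 + 50·37 = 5
a_67 = 69·5 + 50·7 = 16
a_68 = 69·16 + 50·5 = 93
a_69 = 69·93 + 50·16 = 39
a_70 = 69·39 + 50·93 = 66
a_71 = 69·66 + 50·39 = 5
a_72 = 69·5 + 50·66 = 56
a_73 = 69·56 + 50·5 = 40
a_74 = 69·40 + 50·56 = 31
a_75 = 69·31 + 50·40 = 65
a_76 = 69·65 + 50·31 = 21
a_77 = 69·21 + 50·65 = 43
a_78 = 69·43 + 50·21 = 40
a_79 = 69·40 + 50·43 = 60
a_80 = 69·60 + 50·40 = 29
a_81 = 69·29 + 50·60 = 54
a_82 = 69·54 + 50·29 = 35
a_83 = 69·35 + 50·54 = 71
a_84 = 69·71 + 50·35 = 53
a_85 = 69·53 + 50·71 = 29
a_86 = 69·29 + 50·53 = 92
a_87 = 69·92 + 50·29 = 38
a_88 = 69·38 + 50·92 = 44
a_89 = 69·44 + 50·38 = 86
a_90 = 69·86 + 50·44 = 83
a_91 = 69·83 + 50·86 = 36
a_92 = 69·36 + 50·83 = 38
a_93 = 69·38 + 50·36 = 57
a_94 = 69·57 + 50·38 = 13
a_95 = 69·13 + 50·57 = 61
a_96 = 69·61 + 50·13 = 9
a_97 = 69·9 + 50·61 = 82
a_98 = 69·82 + 50·9 = 94
a_99 = 69·94 + 50·82 = 13
a_100 = 69·13 + 50·94 = 68
a_101 = 69·68 + 50·13 = 7
a_102 = 69·7 + 50·68 = 3
a_103 = 69·3 + 50·7 = 72
a_104 = 69·72 + 50·3 = 74
a_105 = 69·74 + 50·72 = 73
a_106 = 69·73 + 50·74 = 7
a_107 = 69·7 + 50·73 = 59
a_108 = 69·59 + 50·7 = 56
a_109 = 69·56 + 50·59 = 24
a_110 = 69·24 + 50·56 = 91
a_111 = 69·91 + 50·24 = 10
a_112 = 69·10 + 50·91 = 2
a_113 = 69·2 + 50·10 = 56
(a_112, a_113) = (2, 56) = (a_0, a_1), so the sequence has period 112.
312 ≡ 88 (mod 112), hence a_312 = a_88 = 44.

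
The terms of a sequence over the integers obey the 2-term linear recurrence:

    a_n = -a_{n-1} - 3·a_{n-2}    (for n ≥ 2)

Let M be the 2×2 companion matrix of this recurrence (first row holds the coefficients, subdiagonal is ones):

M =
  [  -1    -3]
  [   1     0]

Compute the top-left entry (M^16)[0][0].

1801

(M^16)[0][0] is the top entry after applying M 16 times to the unit state (1, 0). Equivalently it is h_{17} for the auxiliary sequence (h_n) obeying the same recurrence with h_1 = 1 and h_i = 0 for 0 ≤ i < 1:
h_2 = -1·1 + -3·0 = -1
h_3 = -1·-1 + -3·1 = -2
h_4 = -1·-2 + -3·-1 = 5
h_5 = -1·5 + -3·-2 = 1
h_6 = -1·1 + -3·5 = -16
h_7 = -1·-16 + -3·1 = 13
h_8 = -1·13 + -3·-16 = 35
h_9 = -1·35 + -3·13 = -74
h_10 = -1·-74 + -3·35 = -31
h_11 = -1·-31 + -3·-74 = 253
h_12 = -1·253 + -3·-31 = -160
h_13 = -1·-160 + -3·253 = -599
h_14 = -1·-599 + -3·-160 = 1079
h_15 = -1·1079 + -3·-599 = 718
h_16 = -1·718 + -3·1079 = -3955
h_17 = -1·-3955 + -3·718 = 1801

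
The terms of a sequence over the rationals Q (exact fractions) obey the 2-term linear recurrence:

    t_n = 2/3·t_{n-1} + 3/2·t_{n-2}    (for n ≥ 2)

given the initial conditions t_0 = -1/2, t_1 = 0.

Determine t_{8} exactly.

t_2 = 2/3·0 + 3/2·-1/2 = -3/4
t_3 = 2/3·-3/4 + 3/2·0 = -1/2
t_4 = 2/3·-1/2 + 3/2·-3/4 = -35/24
t_5 = 2/3·-35/24 + 3/2·-1/2 = -31/18
t_6 = 2/3·-31/18 + 3/2·-35/24 = -1441/432
t_7 = 2/3·-1441/432 + 3/2·-31/18 = -3115/648
t_8 = 2/3·-3115/648 + 3/2·-1441/432 = -63827/7776

-63827/7776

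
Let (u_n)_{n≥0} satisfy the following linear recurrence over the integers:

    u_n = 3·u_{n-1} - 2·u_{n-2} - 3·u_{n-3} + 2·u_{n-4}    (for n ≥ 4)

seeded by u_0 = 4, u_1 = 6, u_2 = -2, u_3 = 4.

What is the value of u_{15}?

-3830

u_4 = 3·4 + -2·-2 + -3·6 + 2·4 = 6
u_5 = 3·6 + -2·4 + -3·-2 + 2·6 = 28
u_6 = 3·28 + -2·6 + -3·4 + 2·-2 = 56
u_7 = 3·56 + -2·28 + -3·6 + 2·4 = 102
u_8 = 3·102 + -2·56 + -3·28 + 2·6 = 122
u_9 = 3·122 + -2·102 + -3·56 + 2·28 = 50
u_10 = 3·50 + -2·122 + -3·102 + 2·56 = -288
u_11 = 3·-288 + -2·50 + -3·122 + 2·102 = -1126
u_12 = 3·-1126 + -2·-288 + -3·50 + 2·122 = -2708
u_13 = 3·-2708 + -2·-1126 + -3·-288 + 2·50 = -4908
u_14 = 3·-4908 + -2·-2708 + -3·-1126 + 2·-288 = -6506
u_15 = 3·-6506 + -2·-4908 + -3·-2708 + 2·-1126 = -3830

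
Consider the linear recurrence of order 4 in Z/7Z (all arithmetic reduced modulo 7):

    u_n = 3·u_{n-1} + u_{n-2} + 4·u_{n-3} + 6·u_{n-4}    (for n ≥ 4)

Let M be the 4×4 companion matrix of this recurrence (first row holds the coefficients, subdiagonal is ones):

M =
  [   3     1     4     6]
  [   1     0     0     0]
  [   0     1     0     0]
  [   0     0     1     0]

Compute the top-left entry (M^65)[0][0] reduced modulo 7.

(M^65)[0][0] is the top entry after applying M 65 times to the unit state (1, 0, 0, 0). Equivalently it is h_{68} for the auxiliary sequence (h_n) obeying the same recurrence with h_3 = 1 and h_i = 0 for 0 ≤ i < 3:
h_4 = 3·1 + 1·0 + 4·0 + 6·0 = 3
h_5 = 3·3 + 1·1 + 4·0 + 6·0 = 3
h_6 = 3·3 + 1·3 + 4·1 + 6·0 = 2
h_7 = 3·2 + 1·3 + 4·3 + 6·1 = 6
h_8 = 3·6 + 1·2 + 4·3 + 6·3 = 1
h_9 = 3·1 + 1·6 + 4·2 + 6·3 = 0
h_10 = 3·0 + 1·1 + 4·6 + 6·2 = 2
h_11 = 3·2 + 1·0 + 4·1 + 6·6 = 4
h_12 = 3·4 + 1·2 + 4·0 + 6·1 = 6
h_13 = 3·6 + 1·4 + 4·2 + 6·0 = 2
h_14 = 3·2 + 1·6 + 4·4 + 6·2 = 5
h_15 = 3·5 + 1·2 + 4·6 + 6·4 = 2
h_16 = 3·2 + 1·5 + 4·2 + 6·6 = 6
h_17 = 3·6 + 1·2 + 4·5 + 6·2 = 3
h_18 = 3·3 + 1·6 + 4·2 + 6·5 = 4
h_19 = 3·4 + 1·3 + 4·6 + 6·2 = 2
h_20 = 3·2 + 1·4 + 4·3 + 6·6 = 2
h_21 = 3·2 + 1·2 + 4·4 + 6·3 = 0
h_22 = 3·0 + 1·2 + 4·2 + 6·4 = 6
h_23 = 3·6 + 1·0 + 4·2 + 6·2 = 3
h_24 = 3·3 + 1·6 + 4·0 + 6·2 = 6
h_25 = 3·6 + 1·3 + 4·6 + 6·0 = 3
h_26 = 3·3 + 1·6 + 4·3 + 6·6 = 0
h_27 = 3·0 + 1·3 + 4·6 + 6·3 = 3
h_28 = 3·3 + 1·0 + 4·3 + 6·6 = 1
h_29 = 3·1 + 1·3 + 4·0 + 6·3 = 3
h_30 = 3·3 + 1·1 + 4·3 + 6·0 = 1
h_31 = 3·1 + 1·3 + 4·1 + 6·3 = 0
h_32 = 3·0 + 1·1 + 4·3 + 6·1 = 5
h_33 = 3·5 + 1·0 + 4·1 + 6·3 = 2
h_34 = 3·2 + 1·5 + 4·0 + 6·1 = 3
h_35 = 3·3 + 1·2 + 4·5 + 6·0 = 3
h_36 = 3·3 + 1·3 + 4·2 + 6·5 = 1
h_37 = 3·1 + 1·3 + 4·3 + 6·2 = 2
h_38 = 3·2 + 1·1 + 4·3 + 6·3 = 2
h_39 = 3·2 + 1·2 + 4·1 + 6·3 = 2
h_40 = 3·2 + 1·2 + 4·2 + 6·1 = 1
h_41 = 3·1 + 1·2 + 4·2 + 6·2 = 4
h_42 = 3·4 + 1·1 + 4·2 + 6·2 = 5
h_43 = 3·5 + 1·4 + 4·1 + 6·2 = 0
h_44 = 3·0 + 1·5 + 4·4 + 6·1 = 6
h_45 = 3·6 + 1·0 + 4·5 + 6·4 = 6
h_46 = 3·6 + 1·6 + 4·0 + 6·5 = 5
h_47 = 3·5 + 1·6 + 4·6 + 6·0 = 3
h_48 = 3·3 + 1·5 + 4·6 + 6·6 = 4
h_49 = 3·4 + 1·3 + 4·5 + 6·6 = 1
h_50 = 3·1 + 1·4 + 4·3 + 6·5 = 0
h_51 = 3·0 + 1·1 + 4·4 + 6·3 = 0
h_52 = 3·0 + 1·0 + 4·1 + 6·4 = 0
h_53 = 3·0 + 1·0 + 4·0 + 6·1 = 6
h_54 = 3·6 + 1·0 + 4·0 + 6·0 = 4
h_55 = 3·4 + 1·6 + 4·0 + 6·0 = 4
h_56 = 3·4 + 1·4 + 4·6 + 6·0 = 5
h_57 = 3·5 + 1·4 + 4·4 + 6·6 = 1
h_58 = 3·1 + 1·5 + 4·4 + 6·4 = 6
h_59 = 3·6 + 1·1 + 4·5 + 6·4 = 0
h_60 = 3·0 + 1·6 + 4·1 + 6·5 = 5
h_61 = 3·5 + 1·0 + 4·6 + 6·1 = 3
h_62 = 3·3 + 1·5 + 4·0 + 6·6 = 1
h_63 = 3·1 + 1·3 + 4·5 + 6·0 = 5
h_64 = 3·5 + 1·1 + 4·3 + 6·5 = 2
h_65 = 3·2 + 1·5 + 4·1 + 6·3 = 5
h_66 = 3·5 + 1·2 + 4·5 + 6·1 = 1
h_67 = 3·1 + 1·5 + 4·2 + 6·5 = 4
h_68 = 3·4 + 1·1 + 4·5 + 6·2 = 3

3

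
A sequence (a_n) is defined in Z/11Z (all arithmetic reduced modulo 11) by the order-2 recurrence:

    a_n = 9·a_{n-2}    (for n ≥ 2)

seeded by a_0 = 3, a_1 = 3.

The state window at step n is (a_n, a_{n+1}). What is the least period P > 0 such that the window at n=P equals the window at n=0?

10

n=0: window = (3, 3)
n=1: window = (3, 5)
n=2: window = (5, 5)
n=3: window = (5, 1)
n=4: window = (1, 1)
n=5: window = (1, 9)
n=6: window = (9, 9)
n=7: window = (9, 4)
n=8: window = (4, 4)
n=9: window = (4, 3)
n=10: window = (3, 3)
window at n=10 equals window at n=0 → period = 10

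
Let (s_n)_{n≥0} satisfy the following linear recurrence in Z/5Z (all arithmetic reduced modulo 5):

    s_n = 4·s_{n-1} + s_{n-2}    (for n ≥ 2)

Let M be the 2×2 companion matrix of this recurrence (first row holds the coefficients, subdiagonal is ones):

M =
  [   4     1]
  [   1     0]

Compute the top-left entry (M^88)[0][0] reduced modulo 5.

(M^88)[0][0] is the top entry after applying M 88 times to the unit state (1, 0). Equivalently it is h_{89} for the auxiliary sequence (h_n) obeying the same recurrence with h_1 = 1 and h_i = 0 for 0 ≤ i < 1:
h_2 = 4·1 + 1·0 = 4
h_3 = 4·4 + 1·1 = 2
h_4 = 4·2 + 1·4 = 2
h_5 = 4·2 + 1·2 = 0
h_6 = 4·0 + 1·2 = 2
h_7 = 4·2 + 1·0 = 3
h_8 = 4·3 + 1·2 = 4
h_9 = 4·4 + 1·3 = 4
h_10 = 4·4 + 1·4 = 0
h_11 = 4·0 + 1·4 = 4
h_12 = 4·4 + 1·0 = 1
h_13 = 4·1 + 1·4 = 3
h_14 = 4·3 + 1·1 = 3
h_15 = 4·3 + 1·3 = 0
h_16 = 4·0 + 1·3 = 3
h_17 = 4·3 + 1·0 = 2
h_18 = 4·2 + 1·3 = 1
h_19 = 4·1 + 1·2 = 1
h_20 = 4·1 + 1·1 = 0
h_21 = 4·0 + 1·1 = 1
(h_20, h_21) = (0, 1) = (h_0, h_1), so the sequence has period 20.
89 ≡ 9 (mod 20), hence h_89 = h_9 = 4.

4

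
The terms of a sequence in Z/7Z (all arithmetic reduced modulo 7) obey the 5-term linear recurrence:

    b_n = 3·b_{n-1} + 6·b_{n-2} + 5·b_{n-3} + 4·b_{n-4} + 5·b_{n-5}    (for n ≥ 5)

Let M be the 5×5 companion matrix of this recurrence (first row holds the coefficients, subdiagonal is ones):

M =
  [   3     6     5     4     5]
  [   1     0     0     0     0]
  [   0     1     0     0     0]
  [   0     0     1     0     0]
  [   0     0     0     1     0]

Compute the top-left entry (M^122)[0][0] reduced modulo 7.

6

(M^122)[0][0] is the top entry after applying M 122 times to the unit state (1, 0, 0, 0, 0). Equivalently it is h_{126} for the auxiliary sequence (h_n) obeying the same recurrence with h_4 = 1 and h_i = 0 for 0 ≤ i < 4:
h_5 = 3·1 + 6·0 + 5·0 + 4·0 + 5·0 = 3
h_6 = 3·3 + 6·1 + 5·0 + 4·0 + 5·0 = 1
h_7 = 3·1 + 6·3 + 5·1 + 4·0 + 5·0 = 5
h_8 = 3·5 + 6·1 + 5·3 + 4·1 + 5·0 = 5
h_9 = 3·5 + 6·5 + 5·1 + 4·3 + 5·1 = 4
h_10 = 3·4 + 6·5 + 5·5 + 4·1 + 5·3 = 2
Continuing the recurrence:
  h_11 = 3;  h_12 = 2;  h_13 = 5;  h_14 = 0;  h_15 = 6;  h_16 = 3
  h_17 = 5;  h_18 = 4;  h_19 = 4;  h_20 = 5;  h_21 = 3;  h_22 = 2
  h_23 = 1;  h_24 = 0;  h_25 = 4;  h_26 = 5;  h_27 = 4;  h_28 = 4
  h_29 = 0;  h_30 = 0;  h_31 = 5;  h_32 = 2;  h_33 = 0;  h_34 = 2
  h_35 = 1;  h_36 = 6;  h_37 = 2;  h_38 = 6;  h_39 = 4;  h_40 = 3
  h_41 = 3;  h_42 = 4;  h_43 = 0;  h_44 = 1;  h_45 = 1;  h_46 = 5
  h_47 = 4;  h_48 = 2;  h_49 = 1;  h_50 = 4;  h_51 = 6;  h_52 = 5
  h_53 = 1;  h_54 = 0;  h_55 = 5;  h_56 = 0;  h_57 = 3;  h_58 = 4
  h_59 = 1;  h_60 = 4;  h_61 = 1;  h_62 = 0;  h_63 = 1;  h_64 = 1
  h_65 = 5;  h_66 = 3;  h_67 = 6;  h_68 = 0;  h_69 = 6;  h_70 = 1
  h_71 = 1;  h_72 = 6;  h_73 = 4;  h_74 = 3;  h_75 = 2;  h_76 = 3
  h_77 = 5;  h_78 = 5;  h_79 = 6;  h_80 = 4;  h_81 = 3;  h_82 = 3
  h_83 = 5;  h_84 = 3;  h_85 = 2;  h_86 = 6;  h_87 = 3;  h_88 = 1
  h_89 = 4;  h_90 = 4;  h_91 = 6;  h_92 = 4;  h_93 = 5;  h_94 = 0
  h_95 = 3;  h_96 = 3;  h_97 = 4;  h_98 = 0;  h_99 = 2;  h_100 = 4
  h_101 = 6;  h_102 = 2;  h_103 = 0;  h_104 = 5;  h_105 = 6;  h_106 = 2
  h_107 = 0;  h_108 = 6;  h_109 = 0;  h_110 = 4;  h_111 = 3;  h_112 = 1
  h_113 = 1;  h_114 = 5;  h_115 = 2;  h_116 = 4;  h_117 = 2;  h_118 = 2
  h_119 = 1;  h_120 = 2;  h_121 = 1;  h_122 = 3;  h_123 = 4;  h_124 = 6
h_125 = 3·6 + 6·4 + 5·3 + 4·1 + 5·2 = 1
h_126 = 3·1 + 6·6 + 5·4 + 4·3 + 5·1 = 6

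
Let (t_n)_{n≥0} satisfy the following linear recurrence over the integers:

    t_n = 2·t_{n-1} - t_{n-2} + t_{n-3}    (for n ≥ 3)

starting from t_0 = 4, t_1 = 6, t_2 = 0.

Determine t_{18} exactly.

t_3 = 2·0 + -1·6 + 1·4 = -2
t_4 = 2·-2 + -1·0 + 1·6 = 2
t_5 = 2·2 + -1·-2 + 1·0 = 6
t_6 = 2·6 + -1·2 + 1·-2 = 8
t_7 = 2·8 + -1·6 + 1·2 = 12
t_8 = 2·12 + -1·8 + 1·6 = 22
t_9 = 2·22 + -1·12 + 1·8 = 40
t_10 = 2·40 + -1·22 + 1·12 = 70
t_11 = 2·70 + -1·40 + 1·22 = 122
t_12 = 2·122 + -1·70 + 1·40 = 214
t_13 = 2·214 + -1·122 + 1·70 = 376
t_14 = 2·376 + -1·214 + 1·122 = 660
t_15 = 2·660 + -1·376 + 1·214 = 1158
t_16 = 2·1158 + -1·660 + 1·376 = 2032
t_17 = 2·2032 + -1·1158 + 1·660 = 3566
t_18 = 2·3566 + -1·2032 + 1·1158 = 6258

6258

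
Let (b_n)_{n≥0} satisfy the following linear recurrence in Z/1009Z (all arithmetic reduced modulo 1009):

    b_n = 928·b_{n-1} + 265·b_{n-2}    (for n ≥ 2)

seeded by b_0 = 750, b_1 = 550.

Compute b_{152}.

312

b_2 = 928·550 + 265·750 = 832
b_3 = 928·832 + 265·550 = 665
b_4 = 928·665 + 265·832 = 130
b_5 = 928·130 + 265·665 = 219
b_6 = 928·219 + 265·130 = 567
b_7 = 928·567 + 265·219 = 0
Continuing the recurrence:
  b_8 = 923;  b_9 = 912;  b_10 = 202;  b_11 = 311;  b_12 = 87;  b_13 = 702
  b_14 = 499;  b_15 = 315;  b_16 = 775;  b_17 = 520;  b_18 = 806;  b_19 = 875
  b_20 = 446;  b_21 = 3;  b_22 = 903;  b_23 = 300;  b_24 = 78;  b_25 = 534
  b_26 = 623;  b_27 = 237;  b_28 = 602;  b_29 = 926;  b_30 = 777;  b_31 = 833
  b_32 = 199;  b_33 = 808;  b_34 = 404;  b_35 = 785;  b_36 = 88;  b_37 = 106
  b_38 = 608;  b_39 = 31;  b_40 = 196;  b_41 = 411;  b_42 = 487;  b_43 = 856
  b_44 = 188;  b_45 = 731;  b_46 = 699;  b_47 = 881;  b_48 = 866;  b_49 = 870
  b_50 = 607;  b_51 = 772;  b_52 = 450;  b_53 = 636;  b_54 = 131;  b_55 = 525
  b_56 = 262;  b_57 = 859;  b_58 = 860;  b_59 = 571;  b_60 = 29;  b_61 = 643
  b_62 = 1007;  b_63 = 36;  b_64 = 590;  b_65 = 92;  b_66 = 575;  b_67 = 3
  b_68 = 782;  b_69 = 11;  b_70 = 503;  b_71 = 514;  b_72 = 851;  b_73 = 685
  b_74 = 518;  b_75 = 325;  b_76 = 964;  b_77 = 978;  b_78 = 676;  b_79 = 596
  b_80 = 703;  b_81 = 97;  b_82 = 854;  b_83 = 927;  b_84 = 882;  b_85 = 665
  b_86 = 263;  b_87 = 545;  b_88 = 325;  b_89 = 47;  b_90 = 589;  b_91 = 61
  b_92 = 803;  b_93 = 563;  b_94 = 707;  b_95 = 109;  b_96 = 942;  b_97 = 6
  b_98 = 930;  b_99 = 926;  b_100 = 923;  b_101 = 106;  b_102 = 912;  b_103 = 632
  b_104 = 796;  b_105 = 86;  b_106 = 156;  b_107 = 64;  b_108 = 841;  b_109 = 298
  b_110 = 963;  b_111 = 967;  b_112 = 293;  b_113 = 452;  b_114 = 673;  b_115 = 691
  b_116 = 285;  b_117 = 608;  b_118 = 43;  b_119 = 233;  b_120 = 594;  b_121 = 514
  b_122 = 750;  b_123 = 794;  b_124 = 239;  b_125 = 350;  b_126 = 679;  b_127 = 418
  b_128 = 781;  b_129 = 86;  b_130 = 217;  b_131 = 168;  b_132 = 510;  b_133 = 183
  b_134 = 256;  b_135 = 516;  b_136 = 819;  b_137 = 780;  b_138 = 487;  b_139 = 768
  b_140 = 253;  b_141 = 398;  b_142 = 501;  b_143 = 313;  b_144 = 458;  b_145 = 442
  b_146 = 812;  b_147 = 908;  b_148 = 372;  b_149 = 616;  b_150 = 252
b_151 = 928·252 + 265·616 = 559
b_152 = 928·559 + 265·252 = 312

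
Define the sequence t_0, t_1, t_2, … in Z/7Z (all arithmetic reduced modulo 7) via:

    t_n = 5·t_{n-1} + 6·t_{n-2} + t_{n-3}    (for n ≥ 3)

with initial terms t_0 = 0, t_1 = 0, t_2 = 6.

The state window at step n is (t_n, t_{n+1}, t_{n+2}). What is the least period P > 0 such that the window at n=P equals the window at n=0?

57

n=0: window = (0, 0, 6)
n=1: window = (0, 6, 2)
n=2: window = (6, 2, 4)
n=3: window = (2, 4, 3)
n=4: window = (4, 3, 6)
n=5: window = (3, 6, 3)
n=6: window = (6, 3, 5)
n=7: window = (3, 5, 0)
n=8: window = (5, 0, 5)
n=9: window = (0, 5, 2)
n=10: window = (5, 2, 5)
n=11: window = (2, 5, 0)
n=12: window = (5, 0, 4)
n=13: window = (0, 4, 4)
n=14: window = (4, 4, 2)
n=15: window = (4, 2, 3)
n=16: window = (2, 3, 3)
n=17: window = (3, 3, 0)
n=18: window = (3, 0, 0)
n=19: window = (0, 0, 3)
n=20: window = (0, 3, 1)
n=21: window = (3, 1, 2)
n=22: window = (1, 2, 5)
n=23: window = (2, 5, 3)
n=24: window = (5, 3, 5)
n=25: window = (3, 5, 6)
n=26: window = (5, 6, 0)
n=27: window = (6, 0, 6)
n=28: window = (0, 6, 1)
n=29: window = (6, 1, 6)
n=30: window = (1, 6, 0)
n=31: window = (6, 0, 2)
n=32: window = (0, 2, 2)
n=33: window = (2, 2, 1)
n=34: window = (2, 1, 5)
n=35: window = (1, 5, 5)
n=36: window = (5, 5, 0)
n=37: window = (5, 0, 0)
n=38: window = (0, 0, 5)
n=39: window = (0, 5, 4)
n=40: window = (5, 4, 1)
…
n=55: window = (6, 6, 0)
n=56: window = (6, 0, 0)
n=57: window = (0, 0, 6)
window at n=57 equals window at n=0 → period = 57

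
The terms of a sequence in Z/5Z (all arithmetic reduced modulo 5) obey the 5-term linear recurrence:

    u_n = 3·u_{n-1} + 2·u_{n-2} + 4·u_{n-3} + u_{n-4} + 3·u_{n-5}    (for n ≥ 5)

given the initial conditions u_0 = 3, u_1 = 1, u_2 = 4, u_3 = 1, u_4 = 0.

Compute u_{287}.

0

u_5 = 3·0 + 2·1 + 4·4 + 1·1 + 3·3 = 3
u_6 = 3·3 + 2·0 + 4·1 + 1·4 + 3·1 = 0
u_7 = 3·0 + 2·3 + 4·0 + 1·1 + 3·4 = 4
u_8 = 3·4 + 2·0 + 4·3 + 1·0 + 3·1 = 2
u_9 = 3·2 + 2·4 + 4·0 + 1·3 + 3·0 = 2
u_10 = 3·2 + 2·2 + 4·4 + 1·0 + 3·3 = 0
Continuing the recurrence:
  u_11 = 1;  u_12 = 0;  u_13 = 0;  u_14 = 0;  u_15 = 1;  u_16 = 1
  u_17 = 0;  u_18 = 1;  u_19 = 3;  u_20 = 0;  u_21 = 3;  u_22 = 2
  u_23 = 3;  u_24 = 4;  u_25 = 4;  u_26 = 3;  u_27 = 2;  u_28 = 1
  u_29 = 0;  u_30 = 0;  u_31 = 0;  u_32 = 2;  u_33 = 4;  u_34 = 1
  u_35 = 4;  u_36 = 2;  u_37 = 3;  u_38 = 2;  u_39 = 2;  u_40 = 1
  u_41 = 4;  u_42 = 3;  u_43 = 4;  u_44 = 1;  u_45 = 0;  u_46 = 3
  u_47 = 1;  u_48 = 2;  u_49 = 3;  u_50 = 0;  u_51 = 4;  u_52 = 4
  u_53 = 4;  u_54 = 0;  u_55 = 3;  u_56 = 1;  u_57 = 0;  u_58 = 1
  u_59 = 0;  u_60 = 2;  u_61 = 3;  u_62 = 4;  u_63 = 4;  u_64 = 4
  u_65 = 0;  u_66 = 2;  u_67 = 3;  u_68 = 4;  u_69 = 3;  u_70 = 1
  u_71 = 4;  u_72 = 4;  u_73 = 4;  u_74 = 1;  u_75 = 4;  u_76 = 1
  u_77 = 1;  u_78 = 4;  u_79 = 0;  u_80 = 0;  u_81 = 0;  u_82 = 2
  u_83 = 3;  u_84 = 3;  u_85 = 3;  u_86 = 4;  u_87 = 4;  u_88 = 4
  u_89 = 3;  u_90 = 1;  u_91 = 1;  u_92 = 3;  u_93 = 0;  u_94 = 0
  u_95 = 1;  u_96 = 4;  u_97 = 3;  u_98 = 1;  u_99 = 1;  u_100 = 4
  u_101 = 3;  u_102 = 1;  u_103 = 4;  u_104 = 3;  u_105 = 1;  u_106 = 0
  u_107 = 1;  u_108 = 2;  u_109 = 3;  u_110 = 0;  u_111 = 0;  u_112 = 2
  u_113 = 0;  u_114 = 3;  u_115 = 2;  u_116 = 4;  u_117 = 4;  u_118 = 1
  u_119 = 3;  u_120 = 2;  u_121 = 2;  u_122 = 0;  u_123 = 3;  u_124 = 3
  u_125 = 3;  u_126 = 3;  u_127 = 0;  u_128 = 0;  u_129 = 4;  u_130 = 4
  u_131 = 4;  u_132 = 1;  u_133 = 1;  u_134 = 2;  u_135 = 3;  u_136 = 0
  u_137 = 3;  u_138 = 1;  u_139 = 3;  u_140 = 2;  u_141 = 4;  u_142 = 3
  u_143 = 1;  u_144 = 1;  u_145 = 2;  u_146 = 2;  u_147 = 4;  u_148 = 3
  u_149 = 0;  u_150 = 0;  u_151 = 2;  u_152 = 1;  u_153 = 1;  u_154 = 3
  u_155 = 2;  u_156 = 3;  u_157 = 4;  u_158 = 2;  u_159 = 2;  u_160 = 0
  u_161 = 0;  u_162 = 2;  u_163 = 4;  u_164 = 2;  u_165 = 2;  u_166 = 3
  u_167 = 1;  u_168 = 1;  u_169 = 0;  u_170 = 0;  u_171 = 4;  u_172 = 1
  u_173 = 4;  u_174 = 0;  u_175 = 1;  u_176 = 2;  u_177 = 0;  u_178 = 0
  u_179 = 4;  u_180 = 2;  u_181 = 0;  u_182 = 0;  u_183 = 2;  u_184 = 0
  u_185 = 0;  u_186 = 3;  u_187 = 1;  u_188 = 0;  u_189 = 4;  u_190 = 4
  u_191 = 0;  u_192 = 2;  u_193 = 1;  u_194 = 3;  u_195 = 1;  u_196 = 0
  u_197 = 1;  u_198 = 3;  u_199 = 1;  u_200 = 1;  u_201 = 3;  u_202 = 1
  u_203 = 3;  u_204 = 2;  u_205 = 2;  u_206 = 2;  u_207 = 4;  u_208 = 0
  u_209 = 4;  u_210 = 1;  u_211 = 1;  u_212 = 3;  u_213 = 4;  u_214 = 0
  u_215 = 4;  u_216 = 4;  u_217 = 3;  u_218 = 0;  u_219 = 1;  u_220 = 1
  u_221 = 0;  u_222 = 0;  u_223 = 0;  u_224 = 4;  u_225 = 0;  u_226 = 3
  u_227 = 0;  u_228 = 0;  u_229 = 4;  u_230 = 0;  u_231 = 2;  u_232 = 2
  u_233 = 4;  u_234 = 1;  u_235 = 1;  u_236 = 4;  u_237 = 3;  u_238 = 4
  u_239 = 3;  u_240 = 1;  u_241 = 0;  u_242 = 2;  u_243 = 0;  u_244 = 4
  u_245 = 3;  u_246 = 4;  u_247 = 0;  u_248 = 4;  u_249 = 3;  u_250 = 0
  u_251 = 4;  u_252 = 3;  u_253 = 2;  u_254 = 2;  u_255 = 1;  u_256 = 0
  u_257 = 1;  u_258 = 0;  u_259 = 4;  u_260 = 4;  u_261 = 1;  u_262 = 0
  u_263 = 2;  u_264 = 1;  u_265 = 0;  u_266 = 3;  u_267 = 0;  u_268 = 3
  u_269 = 4;  u_270 = 1;  u_271 = 2;  u_272 = 2;  u_273 = 2;  u_274 = 1
  u_275 = 0;  u_276 = 3;  u_277 = 1;  u_278 = 1;  u_279 = 0;  u_280 = 4
  u_281 = 1;  u_282 = 0;  u_283 = 1;  u_284 = 1;  u_285 = 3
u_286 = 3·3 + 2·1 + 4·1 + 1·0 + 3·1 = 3
u_287 = 3·3 + 2·3 + 4·1 + 1·1 + 3·0 = 0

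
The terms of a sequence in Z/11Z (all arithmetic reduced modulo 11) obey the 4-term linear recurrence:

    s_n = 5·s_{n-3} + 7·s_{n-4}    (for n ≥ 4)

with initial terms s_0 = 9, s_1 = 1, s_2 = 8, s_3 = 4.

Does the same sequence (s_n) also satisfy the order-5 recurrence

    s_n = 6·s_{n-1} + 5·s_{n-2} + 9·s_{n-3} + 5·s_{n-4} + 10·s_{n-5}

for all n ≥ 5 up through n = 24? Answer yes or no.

no

Terms s_0..s_24: 9, 1, 8, 4, 2, 3, 10, 5, 7, 5, 7, 4, 8, 4, 3, 2, 10, 10, 9, 9, 10, 5, 9, 3, 7
n=5: candidate gives 1, actual s_5 = 3 ✗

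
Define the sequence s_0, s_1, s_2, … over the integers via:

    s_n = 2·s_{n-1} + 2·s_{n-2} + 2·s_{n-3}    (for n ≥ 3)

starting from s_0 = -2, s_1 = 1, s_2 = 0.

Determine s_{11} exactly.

s_3 = 2·0 + 2·1 + 2·-2 = -2
s_4 = 2·-2 + 2·0 + 2·1 = -2
s_5 = 2·-2 + 2·-2 + 2·0 = -8
s_6 = 2·-8 + 2·-2 + 2·-2 = -24
s_7 = 2·-24 + 2·-8 + 2·-2 = -68
s_8 = 2·-68 + 2·-24 + 2·-8 = -200
s_9 = 2·-200 + 2·-68 + 2·-24 = -584
s_10 = 2·-584 + 2·-200 + 2·-68 = -1704
s_11 = 2·-1704 + 2·-584 + 2·-200 = -4976

-4976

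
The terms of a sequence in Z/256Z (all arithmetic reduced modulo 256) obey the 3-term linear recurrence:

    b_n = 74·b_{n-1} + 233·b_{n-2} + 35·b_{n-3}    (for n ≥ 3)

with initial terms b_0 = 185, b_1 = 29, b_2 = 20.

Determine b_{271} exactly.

b_3 = 74·20 + 233·29 + 35·185 = 120
b_4 = 74·120 + 233·20 + 35·29 = 219
b_5 = 74·219 + 233·120 + 35·20 = 66
b_6 = 74·66 + 233·219 + 35·120 = 207
b_7 = 74·207 + 233·66 + 35·219 = 217
b_8 = 74·217 + 233·207 + 35·66 = 39
Continuing the recurrence:
  b_9 = 20;  b_10 = 242;  b_11 = 125;  b_12 = 32;  b_13 = 27;  b_14 = 5
  b_15 = 101;  b_16 = 112;  b_17 = 252;  b_18 = 151;  b_19 = 82;  b_20 = 151
  b_21 = 237;  b_22 = 39;  b_23 = 160;  b_24 = 38;  b_25 = 241;  b_26 = 32
  b_27 = 203;  b_28 = 193;  b_29 = 237;  b_30 = 236;  b_31 = 80;  b_32 = 83
  b_33 = 18;  b_34 = 175;  b_35 = 81;  b_36 = 39;  b_37 = 236;  b_38 = 202
  b_39 = 133;  b_40 = 144;  b_41 = 75;  b_42 = 237;  b_43 = 117;  b_44 = 200
  b_45 = 180;  b_46 = 15;  b_47 = 130;  b_48 = 215;  b_49 = 133;  b_50 = 231
  b_51 = 56;  b_52 = 158;  b_53 = 57;  b_54 = 240;  b_55 = 219;  b_56 = 137
  b_57 = 189;  b_58 = 68;  b_59 = 104;  b_60 = 203;  b_61 = 162;  b_62 = 207
  b_63 = 9;  b_64 = 39;  b_65 = 196;  b_66 = 98;  b_67 = 13;  b_68 = 192
  b_69 = 187;  b_70 = 149;  b_71 = 133;  b_72 = 160;  b_73 = 172;  b_74 = 135
  b_75 = 114;  b_76 = 87;  b_77 = 93;  b_78 = 167;  b_79 = 208;  b_80 = 214
  b_81 = 1;  b_82 = 128;  b_83 = 43;  b_84 = 17;  b_85 = 141;  b_86 = 28
  b_87 = 192;  b_88 = 67;  b_89 = 242;  b_90 = 47;  b_91 = 1;  b_92 = 39
  b_93 = 156;  b_94 = 186;  b_95 = 21;  b_96 = 176;  b_97 = 107;  b_98 = 253
  b_99 = 149;  b_100 = 248;  b_101 = 228;  b_102 = 255;  b_103 = 34;  b_104 = 23
  b_105 = 117;  b_106 = 103;  b_107 = 104;  b_108 = 206;  b_109 = 73;  b_110 = 208
  b_111 = 187;  b_112 = 89;  b_113 = 93;  b_114 = 116;  b_115 = 88;  b_116 = 187
  b_117 = 2;  b_118 = 207;  b_119 = 57;  b_120 = 39;  b_121 = 116;  b_122 = 210
  b_123 = 157;  b_124 = 96;  b_125 = 91;  b_126 = 37;  b_127 = 165;  b_128 = 208
  b_129 = 92;  b_130 = 119;  b_131 = 146;  b_132 = 23;  b_133 = 205;  b_134 = 39
  b_135 = 0;  b_136 = 134;  b_137 = 17;  b_138 = 224;  b_139 = 139;  b_140 = 97
  b_141 = 45;  b_142 = 76;  b_143 = 48;  b_144 = 51;  b_145 = 210;  b_146 = 175
  b_147 = 177;  b_148 = 39;  b_149 = 76;  b_150 = 170;  b_151 = 165;  b_152 = 208
  b_153 = 139;  b_154 = 13;  b_155 = 181;  b_156 = 40;  b_157 = 20;  b_158 = 239
  b_159 = 194;  b_160 = 87;  b_161 = 101;  b_162 = 231;  b_163 = 152;  b_164 = 254
  b_165 = 89;  b_166 = 176;  b_167 = 155;  b_168 = 41;  b_169 = 253;  b_170 = 164
  b_171 = 72;  b_172 = 171;  b_173 = 98;  b_174 = 207;  b_175 = 105;  b_176 = 39
  b_177 = 36;  b_178 = 66;  b_179 = 45;  b_180 = 0;  b_181 = 251;  b_182 = 181
  b_183 = 197;  b_184 = 0;  b_185 = 12;  b_186 = 103;  b_187 = 178;  b_188 = 215
  b_189 = 61;  b_190 = 167;  b_191 = 48;  b_192 = 54;  b_193 = 33;  b_194 = 64
  b_195 = 235;  b_196 = 177;  b_197 = 205;  b_198 = 124;  b_199 = 160;  b_200 = 35
  b_201 = 178;  b_202 = 47;  b_203 = 97;  b_204 = 39;  b_205 = 252;  b_206 = 154
  b_207 = 53;  b_208 = 240;  b_209 = 171;  b_210 = 29;  b_211 = 213;  b_212 = 88
  b_213 = 68;  b_214 = 223;  b_215 = 98;  b_216 = 151;  b_217 = 85;  b_218 = 103
  b_219 = 200;  b_220 = 46;  b_221 = 105;  b_222 = 144;  b_223 = 123;  b_224 = 249
  b_225 = 157;  b_226 = 212;  b_227 = 56;  b_228 = 155;  b_229 = 194;  b_230 = 207
  b_231 = 153;  b_232 = 39;  b_233 = 212;  b_234 = 178;  b_235 = 189;  b_236 = 160
  b_237 = 155;  b_238 = 69;  b_239 = 229;  b_240 = 48;  b_241 = 188;  b_242 = 87
  b_243 = 210;  b_244 = 151;  b_245 = 173;  b_246 = 39;  b_247 = 96;  b_248 = 230
  b_249 = 49;  b_250 = 160;  b_251 = 75;  b_252 = 1;  b_253 = 109;  b_254 = 172
  b_255 = 16;  b_256 = 19;  b_257 = 146;  b_258 = 175;  b_259 = 17;  b_260 = 39
  b_261 = 172;  b_262 = 138;  b_263 = 197;  b_264 = 16;  b_265 = 203;  b_266 = 45
  b_267 = 245;  b_268 = 136;  b_269 = 116
b_270 = 74·116 + 233·136 + 35·245 = 207
b_271 = 74·207 + 233·116 + 35·136 = 2

2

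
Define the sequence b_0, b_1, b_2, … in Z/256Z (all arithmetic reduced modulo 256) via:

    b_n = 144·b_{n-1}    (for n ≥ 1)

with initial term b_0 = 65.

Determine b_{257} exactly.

0

b_1 = 144·65 = 144
b_2 = 144·144 = 0
b_3 = 144·0 = 0
b_4 = 144·0 = 0
b_5 = 144·0 = 0
b_6 = 144·0 = 0
Continuing the recurrence:
  b_7 = 0;  b_8 = 0;  b_9 = 0;  b_10 = 0;  b_11 = 0;  b_12 = 0
  b_13 = 0;  b_14 = 0;  b_15 = 0;  b_16 = 0;  b_17 = 0;  b_18 = 0
  b_19 = 0;  b_20 = 0;  b_21 = 0;  b_22 = 0;  b_23 = 0;  b_24 = 0
  b_25 = 0;  b_26 = 0;  b_27 = 0;  b_28 = 0;  b_29 = 0;  b_30 = 0
  b_31 = 0;  b_32 = 0;  b_33 = 0;  b_34 = 0;  b_35 = 0;  b_36 = 0
  b_37 = 0;  b_38 = 0;  b_39 = 0;  b_40 = 0;  b_41 = 0;  b_42 = 0
  b_43 = 0;  b_44 = 0;  b_45 = 0;  b_46 = 0;  b_47 = 0;  b_48 = 0
  b_49 = 0;  b_50 = 0;  b_51 = 0;  b_52 = 0;  b_53 = 0;  b_54 = 0
  b_55 = 0;  b_56 = 0;  b_57 = 0;  b_58 = 0;  b_59 = 0;  b_60 = 0
  b_61 = 0;  b_62 = 0;  b_63 = 0;  b_64 = 0;  b_65 = 0;  b_66 = 0
  b_67 = 0;  b_68 = 0;  b_69 = 0;  b_70 = 0;  b_71 = 0;  b_72 = 0
  b_73 = 0;  b_74 = 0;  b_75 = 0;  b_76 = 0;  b_77 = 0;  b_78 = 0
  b_79 = 0;  b_80 = 0;  b_81 = 0;  b_82 = 0;  b_83 = 0;  b_84 = 0
  b_85 = 0;  b_86 = 0;  b_87 = 0;  b_88 = 0;  b_89 = 0;  b_90 = 0
  b_91 = 0;  b_92 = 0;  b_93 = 0;  b_94 = 0;  b_95 = 0;  b_96 = 0
  b_97 = 0;  b_98 = 0;  b_99 = 0;  b_100 = 0;  b_101 = 0;  b_102 = 0
  b_103 = 0;  b_104 = 0;  b_105 = 0;  b_106 = 0;  b_107 = 0;  b_108 = 0
  b_109 = 0;  b_110 = 0;  b_111 = 0;  b_112 = 0;  b_113 = 0;  b_114 = 0
  b_115 = 0;  b_116 = 0;  b_117 = 0;  b_118 = 0;  b_119 = 0;  b_120 = 0
  b_121 = 0;  b_122 = 0;  b_123 = 0;  b_124 = 0;  b_125 = 0;  b_126 = 0
  b_127 = 0;  b_128 = 0;  b_129 = 0;  b_130 = 0;  b_131 = 0;  b_132 = 0
  b_133 = 0;  b_134 = 0;  b_135 = 0;  b_136 = 0;  b_137 = 0;  b_138 = 0
  b_139 = 0;  b_140 = 0;  b_141 = 0;  b_142 = 0;  b_143 = 0;  b_144 = 0
  b_145 = 0;  b_146 = 0;  b_147 = 0;  b_148 = 0;  b_149 = 0;  b_150 = 0
  b_151 = 0;  b_152 = 0;  b_153 = 0;  b_154 = 0;  b_155 = 0;  b_156 = 0
  b_157 = 0;  b_158 = 0;  b_159 = 0;  b_160 = 0;  b_161 = 0;  b_162 = 0
  b_163 = 0;  b_164 = 0;  b_165 = 0;  b_166 = 0;  b_167 = 0;  b_168 = 0
  b_169 = 0;  b_170 = 0;  b_171 = 0;  b_172 = 0;  b_173 = 0;  b_174 = 0
  b_175 = 0;  b_176 = 0;  b_177 = 0;  b_178 = 0;  b_179 = 0;  b_180 = 0
  b_181 = 0;  b_182 = 0;  b_183 = 0;  b_184 = 0;  b_185 = 0;  b_186 = 0
  b_187 = 0;  b_188 = 0;  b_189 = 0;  b_190 = 0;  b_191 = 0;  b_192 = 0
  b_193 = 0;  b_194 = 0;  b_195 = 0;  b_196 = 0;  b_197 = 0;  b_198 = 0
  b_199 = 0;  b_200 = 0;  b_201 = 0;  b_202 = 0;  b_203 = 0;  b_204 = 0
  b_205 = 0;  b_206 = 0;  b_207 = 0;  b_208 = 0;  b_209 = 0;  b_210 = 0
  b_211 = 0;  b_212 = 0;  b_213 = 0;  b_214 = 0;  b_215 = 0;  b_216 = 0
  b_217 = 0;  b_218 = 0;  b_219 = 0;  b_220 = 0;  b_221 = 0;  b_222 = 0
  b_223 = 0;  b_224 = 0;  b_225 = 0;  b_226 = 0;  b_227 = 0;  b_228 = 0
  b_229 = 0;  b_230 = 0;  b_231 = 0;  b_232 = 0;  b_233 = 0;  b_234 = 0
  b_235 = 0;  b_236 = 0;  b_237 = 0;  b_238 = 0;  b_239 = 0;  b_240 = 0
  b_241 = 0;  b_242 = 0;  b_243 = 0;  b_244 = 0;  b_245 = 0;  b_246 = 0
  b_247 = 0;  b_248 = 0;  b_249 = 0;  b_250 = 0;  b_251 = 0;  b_252 = 0
  b_253 = 0;  b_254 = 0;  b_255 = 0
b_256 = 144·0 = 0
b_257 = 144·0 = 0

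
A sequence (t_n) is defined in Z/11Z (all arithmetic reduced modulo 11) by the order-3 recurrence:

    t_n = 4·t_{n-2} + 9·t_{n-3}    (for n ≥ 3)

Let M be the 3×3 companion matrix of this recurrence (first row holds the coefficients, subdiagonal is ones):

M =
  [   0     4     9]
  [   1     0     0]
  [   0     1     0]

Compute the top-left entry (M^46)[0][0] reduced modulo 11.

(M^46)[0][0] is the top entry after applying M 46 times to the unit state (1, 0, 0). Equivalently it is h_{48} for the auxiliary sequence (h_n) obeying the same recurrence with h_2 = 1 and h_i = 0 for 0 ≤ i < 2:
h_3 = 0·1 + 4·0 + 9·0 = 0
h_4 = 0·0 + 4·1 + 9·0 = 4
h_5 = 0·4 + 4·0 + 9·1 = 9
h_6 = 0·9 + 4·4 + 9·0 = 5
h_7 = 0·5 + 4·9 + 9·4 = 6
h_8 = 0·6 + 4·5 + 9·9 = 2
h_9 = 0·2 + 4·6 + 9·5 = 3
h_10 = 0·3 + 4·2 + 9·6 = 7
h_11 = 0·7 + 4·3 + 9·2 = 8
h_12 = 0·8 + 4·7 + 9·3 = 0
h_13 = 0·0 + 4·8 + 9·7 = 7
h_14 = 0·7 + 4·0 + 9·8 = 6
h_15 = 0·6 + 4·7 + 9·0 = 6
h_16 = 0·6 + 4·6 + 9·7 = 10
h_17 = 0·10 + 4·6 + 9·6 = 1
h_18 = 0·1 + 4·10 + 9·6 = 6
h_19 = 0·6 + 4·1 + 9·10 = 6
h_20 = 0·6 + 4·6 + 9·1 = 0
h_21 = 0·0 + 4·6 + 9·6 = 1
h_22 = 0·1 + 4·0 + 9·6 = 10
h_23 = 0·10 + 4·1 + 9·0 = 4
h_24 = 0·4 + 4·10 + 9·1 = 5
h_25 = 0·5 + 4·4 + 9·10 = 7
h_26 = 0·7 + 4·5 + 9·4 = 1
h_27 = 0·1 + 4·7 + 9·5 = 7
h_28 = 0·7 + 4·1 + 9·7 = 1
h_29 = 0·1 + 4·7 + 9·1 = 4
h_30 = 0·4 + 4·1 + 9·7 = 1
h_31 = 0·1 + 4·4 + 9·1 = 3
h_32 = 0·3 + 4·1 + 9·4 = 7
h_33 = 0·7 + 4·3 + 9·1 = 10
h_34 = 0·10 + 4·7 + 9·3 = 0
h_35 = 0·0 + 4·10 + 9·7 = 4
h_36 = 0·4 + 4·0 + 9·10 = 2
h_37 = 0·2 + 4·4 + 9·0 = 5
h_38 = 0·5 + 4·2 + 9·4 = 0
h_39 = 0·0 + 4·5 + 9·2 = 5
h_40 = 0·5 + 4·0 + 9·5 = 1
h_41 = 0·1 + 4·5 + 9·0 = 9
h_42 = 0·9 + 4·1 + 9·5 = 5
h_43 = 0·5 + 4·9 + 9·1 = 1
h_44 = 0·1 + 4·5 + 9·9 = 2
h_45 = 0·2 + 4·1 + 9·5 = 5
h_46 = 0·5 + 4·2 + 9·1 = 6
h_47 = 0·6 + 4·5 + 9·2 = 5
h_48 = 0·5 + 4·6 + 9·5 = 3

3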